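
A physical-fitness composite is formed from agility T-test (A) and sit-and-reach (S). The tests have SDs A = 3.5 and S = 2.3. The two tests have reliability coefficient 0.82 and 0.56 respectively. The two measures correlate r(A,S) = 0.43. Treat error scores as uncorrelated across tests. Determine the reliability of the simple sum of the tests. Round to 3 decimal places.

0.815

Var(A+S) = 3.5² + 2.3² + 2·[3.5·2.3·0.43] = 17.54 + 6.923 = 24.463.
Under uncorrelated errors the observed covariances equal the true-score covariances, so only the own-variance terms attenuate.
True-score variance = [3.5²·0.82 + 2.3²·0.56] + 6.923 = 13.0074 + 6.923 = 19.9304.
Reliability = 19.9304 / 24.463 = 0.815.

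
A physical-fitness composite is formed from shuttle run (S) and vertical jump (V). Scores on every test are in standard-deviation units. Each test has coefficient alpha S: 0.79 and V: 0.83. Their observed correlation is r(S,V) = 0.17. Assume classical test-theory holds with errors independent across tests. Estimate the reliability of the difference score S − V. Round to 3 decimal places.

0.771

Var(S−V) = 1 + 1 − 2·0.17 = 2 − 0.34 = 1.66.
Because errors are independent across components, Cov(Tᵢ,Tⱼ) = Cov(Xᵢ,Xⱼ); the off-diagonal part of the true-score variance is the same as above.
True-score variance = [0.79 + 0.83] − 0.34 = 1.62 − 0.34 = 1.28.
Reliability = 1.28 / 1.66 = 0.771.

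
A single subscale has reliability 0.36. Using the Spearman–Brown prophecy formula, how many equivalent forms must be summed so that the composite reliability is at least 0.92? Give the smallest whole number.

k ≥ ρ*(1−ρ₁)/(ρ₁(1−ρ*)) = 0.92·0.64 / (0.36·0.08) = 20.444.
Smallest integer k = 21.

21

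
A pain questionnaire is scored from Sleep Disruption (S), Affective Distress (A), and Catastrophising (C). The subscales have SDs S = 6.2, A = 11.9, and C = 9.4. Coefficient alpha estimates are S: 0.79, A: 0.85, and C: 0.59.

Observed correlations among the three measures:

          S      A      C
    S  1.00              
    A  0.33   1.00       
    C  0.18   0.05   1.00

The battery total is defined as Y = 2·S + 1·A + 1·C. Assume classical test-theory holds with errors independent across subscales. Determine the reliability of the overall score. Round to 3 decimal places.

Var(Y) = 2²·6.2² + 11.9² + 9.4² + 2·[2·6.2·11.9·0.33 + 2·6.2·9.4·0.18 + 11.9·9.4·0.05] = 383.73 + 150.537 = 534.267.
Because errors are independent across components, Cov(Tᵢ,Tⱼ) = Cov(Xᵢ,Xⱼ); the off-diagonal part of the true-score variance is the same as above.
True-score variance = [2²·6.2²·0.79 + 11.9²·0.85 + 9.4²·0.59] + 150.537 = 293.971 + 150.537 = 444.509.
Reliability = 444.509 / 534.267 = 0.832.

0.832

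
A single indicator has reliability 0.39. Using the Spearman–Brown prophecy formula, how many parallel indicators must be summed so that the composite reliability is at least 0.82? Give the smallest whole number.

8

k ≥ ρ*(1−ρ₁)/(ρ₁(1−ρ*)) = 0.82·0.61 / (0.39·0.18) = 7.125.
Smallest integer k = 8.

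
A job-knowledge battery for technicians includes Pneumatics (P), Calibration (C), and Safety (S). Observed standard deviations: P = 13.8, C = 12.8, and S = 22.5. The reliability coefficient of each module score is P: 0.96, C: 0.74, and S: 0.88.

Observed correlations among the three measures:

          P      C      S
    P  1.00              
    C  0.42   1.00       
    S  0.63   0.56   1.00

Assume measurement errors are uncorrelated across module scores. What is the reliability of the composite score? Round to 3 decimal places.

0.936

Var(P+C+S) = 13.8² + 12.8² + 22.5² + 2·[13.8·12.8·0.42 + 13.8·22.5·0.63 + 12.8·22.5·0.56] = 860.53 + 862.168 = 1722.7.
Under uncorrelated errors the observed covariances equal the true-score covariances, so only the own-variance terms attenuate.
True-score variance = [13.8²·0.96 + 12.8²·0.74 + 22.5²·0.88] + 862.168 = 749.564 + 862.168 = 1611.73.
Reliability = 1611.73 / 1722.7 = 0.936.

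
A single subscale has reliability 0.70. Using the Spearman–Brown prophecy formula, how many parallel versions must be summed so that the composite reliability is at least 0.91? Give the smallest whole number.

5

k ≥ ρ*(1−ρ₁)/(ρ₁(1−ρ*)) = 0.91·0.30 / (0.70·0.09) = 4.333.
Smallest integer k = 5.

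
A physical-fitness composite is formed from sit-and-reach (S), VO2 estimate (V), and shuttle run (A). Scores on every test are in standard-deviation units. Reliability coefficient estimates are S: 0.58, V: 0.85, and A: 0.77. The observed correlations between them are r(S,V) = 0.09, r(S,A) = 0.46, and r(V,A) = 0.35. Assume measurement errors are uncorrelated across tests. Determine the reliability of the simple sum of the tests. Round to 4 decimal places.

0.8333

Var(S+V+A) = 3 + 2·[0.09 + 0.46 + 0.35] = 3 + 1.8 = 4.8.
Because errors are independent across components, Cov(Tᵢ,Tⱼ) = Cov(Xᵢ,Xⱼ); the off-diagonal part of the true-score variance is the same as above.
True-score variance = [0.58 + 0.85 + 0.77] + 1.8 = 2.2 + 1.8 = 4.
Reliability = 4 / 4.8 = 0.8333.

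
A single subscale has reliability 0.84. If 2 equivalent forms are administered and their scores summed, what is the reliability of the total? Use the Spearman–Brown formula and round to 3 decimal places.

0.913

ρ_k = kρ / (1 + (k−1)ρ) = 2·0.84 / (1 + 1·0.84) = 1.680 / 1.840 = 0.913.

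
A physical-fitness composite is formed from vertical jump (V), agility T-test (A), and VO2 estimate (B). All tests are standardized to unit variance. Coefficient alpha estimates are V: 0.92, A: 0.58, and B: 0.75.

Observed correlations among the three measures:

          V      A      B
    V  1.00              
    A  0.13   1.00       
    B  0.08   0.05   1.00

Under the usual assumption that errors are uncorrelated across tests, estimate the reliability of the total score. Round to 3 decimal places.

Var(V+A+B) = 3 + 2·[0.13 + 0.08 + 0.05] = 3 + 0.52 = 3.52.
Under uncorrelated errors the observed covariances equal the true-score covariances, so only the own-variance terms attenuate.
True-score variance = [0.92 + 0.58 + 0.75] + 0.52 = 2.25 + 0.52 = 2.77.
Reliability = 2.77 / 3.52 = 0.787.

0.787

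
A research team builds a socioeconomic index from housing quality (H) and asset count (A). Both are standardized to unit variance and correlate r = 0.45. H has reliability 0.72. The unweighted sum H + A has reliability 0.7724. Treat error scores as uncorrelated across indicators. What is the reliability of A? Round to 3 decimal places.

0.620

Var(H+A) = 2 + 2·0.45 = 2.900.
True-score variance = ρ_H + ρ_A + 2·0.45, so 0.7724 = (0.72 + ρ_A + 0.90) / 2.900.
ρ_A = 0.7724·2.900 − 0.72 − 0.90 = 0.620.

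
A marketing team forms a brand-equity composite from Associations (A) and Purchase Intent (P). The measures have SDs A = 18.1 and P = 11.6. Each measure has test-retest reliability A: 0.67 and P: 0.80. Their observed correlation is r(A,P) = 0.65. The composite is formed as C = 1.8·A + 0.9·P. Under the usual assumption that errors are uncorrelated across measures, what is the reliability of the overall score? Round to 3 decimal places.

Var(C) = 1.8²·18.1² + 0.9²·11.6² + 2·[1.62·18.1·11.6·0.65] = 1170.45 + 442.176 = 1612.63.
Under uncorrelated errors the observed covariances equal the true-score covariances, so only the own-variance terms attenuate.
True-score variance = [1.8²·18.1²·0.67 + 0.9²·11.6²·0.80] + 442.176 = 798.371 + 442.176 = 1240.55.
Reliability = 1240.55 / 1612.63 = 0.769.

0.769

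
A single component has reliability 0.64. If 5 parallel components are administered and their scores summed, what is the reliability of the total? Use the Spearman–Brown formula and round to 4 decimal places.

ρ_k = kρ / (1 + (k−1)ρ) = 5·0.64 / (1 + 4·0.64) = 3.200 / 3.560 = 0.8989.

0.8989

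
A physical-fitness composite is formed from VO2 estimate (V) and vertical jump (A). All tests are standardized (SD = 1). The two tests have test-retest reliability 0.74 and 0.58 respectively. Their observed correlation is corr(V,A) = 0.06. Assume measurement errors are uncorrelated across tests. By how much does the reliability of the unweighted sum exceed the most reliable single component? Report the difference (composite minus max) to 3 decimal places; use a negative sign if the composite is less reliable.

Var(sum) = 2 + 0.12 = 2.12; true-score variance = 1.32 + 0.12 = 1.44; composite reliability = 0.6792.
Max component reliability = 0.7400.
Difference = 0.6792 − 0.7400 = -0.061.

-0.061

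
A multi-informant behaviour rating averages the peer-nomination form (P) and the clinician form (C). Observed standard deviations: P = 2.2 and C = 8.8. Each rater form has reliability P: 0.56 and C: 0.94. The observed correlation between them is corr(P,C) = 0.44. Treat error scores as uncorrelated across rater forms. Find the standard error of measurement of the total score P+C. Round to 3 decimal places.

Var(total) = 82.28 + 17.0368 = 99.3168.
True-score variance = 75.504 + 17.0368 = 92.5408, so reliability = 0.9318.
Error variance = 99.3168 − 92.5408 = 6.776; SEM = √6.776 = 2.603.

2.603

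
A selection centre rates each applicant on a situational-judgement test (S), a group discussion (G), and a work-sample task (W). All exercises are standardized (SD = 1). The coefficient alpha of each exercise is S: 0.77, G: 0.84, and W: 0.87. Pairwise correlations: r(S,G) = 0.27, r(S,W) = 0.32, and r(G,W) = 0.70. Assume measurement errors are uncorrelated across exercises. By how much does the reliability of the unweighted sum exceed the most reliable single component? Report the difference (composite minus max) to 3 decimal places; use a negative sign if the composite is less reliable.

Var(sum) = 3 + 2.58 = 5.58; true-score variance = 2.48 + 2.58 = 5.06; composite reliability = 0.9068.
Max component reliability = 0.8700.
Difference = 0.9068 − 0.8700 = 0.037.

0.037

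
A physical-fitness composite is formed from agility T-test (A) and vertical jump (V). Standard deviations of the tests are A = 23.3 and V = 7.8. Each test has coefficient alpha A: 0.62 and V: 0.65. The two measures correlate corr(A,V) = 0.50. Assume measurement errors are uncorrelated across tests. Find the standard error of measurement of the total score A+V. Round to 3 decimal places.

Var(total) = 603.73 + 181.74 = 785.47.
True-score variance = 376.138 + 181.74 = 557.878, so reliability = 0.7102.
Error variance = 785.47 − 557.878 = 227.592; SEM = √227.592 = 15.086.

15.086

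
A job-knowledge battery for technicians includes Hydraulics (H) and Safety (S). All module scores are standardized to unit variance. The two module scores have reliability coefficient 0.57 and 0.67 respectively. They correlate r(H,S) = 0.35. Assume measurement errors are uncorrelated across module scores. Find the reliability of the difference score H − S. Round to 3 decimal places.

0.415

Var(H−S) = 1 + 1 − 2·0.35 = 2 − 0.7 = 1.3.
Because errors are independent across components, Cov(Tᵢ,Tⱼ) = Cov(Xᵢ,Xⱼ); the off-diagonal part of the true-score variance is the same as above.
True-score variance = [0.57 + 0.67] − 0.7 = 1.24 − 0.7 = 0.54.
Reliability = 0.54 / 1.3 = 0.415.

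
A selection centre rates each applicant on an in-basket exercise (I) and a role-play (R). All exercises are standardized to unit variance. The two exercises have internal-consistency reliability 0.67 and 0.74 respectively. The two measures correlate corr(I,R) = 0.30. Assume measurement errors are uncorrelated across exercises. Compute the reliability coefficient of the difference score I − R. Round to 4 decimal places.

0.5786

Var(I−R) = 1 + 1 − 2·0.30 = 2 − 0.6 = 1.4.
With uncorrelated errors the cross-covariances are all true-score covariance, so they carry over unchanged; only the diagonal terms shrink to ρᵢσᵢ².
True-score variance = [0.67 + 0.74] − 0.6 = 1.41 − 0.6 = 0.81.
Reliability = 0.81 / 1.4 = 0.5786.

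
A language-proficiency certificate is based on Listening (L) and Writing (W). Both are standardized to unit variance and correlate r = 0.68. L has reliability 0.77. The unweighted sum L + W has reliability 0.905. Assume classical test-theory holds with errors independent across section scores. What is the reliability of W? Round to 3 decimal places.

Var(L+W) = 2 + 2·0.68 = 3.360.
True-score variance = ρ_L + ρ_W + 2·0.68, so 0.905 = (0.77 + ρ_W + 1.36) / 3.360.
ρ_W = 0.905·3.360 − 0.77 − 1.36 = 0.911.

0.911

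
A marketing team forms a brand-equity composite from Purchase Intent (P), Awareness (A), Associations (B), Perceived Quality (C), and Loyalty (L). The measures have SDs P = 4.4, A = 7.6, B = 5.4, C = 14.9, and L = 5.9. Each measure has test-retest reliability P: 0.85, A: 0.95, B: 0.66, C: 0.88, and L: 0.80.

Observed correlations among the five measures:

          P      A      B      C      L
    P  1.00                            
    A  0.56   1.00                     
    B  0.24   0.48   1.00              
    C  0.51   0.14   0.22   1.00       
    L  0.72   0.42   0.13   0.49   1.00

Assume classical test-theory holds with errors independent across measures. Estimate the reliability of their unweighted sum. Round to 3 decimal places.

Var(P+A+B+C+L) = 4.4² + 7.6² + 5.4² + 14.9² + 5.9² + 2·[4.4·7.6·0.56 + 4.4·5.4·0.24 + 4.4·14.9·0.51 + 4.4·5.9·0.72 + 7.6·5.4·0.48 + 7.6·14.9·0.14 + 7.6·5.9·0.42 + 5.4·14.9·0.22 + 5.4·5.9·0.13 + 14.9·5.9·0.49] = 363.1 + 391.72 = 754.82.
With uncorrelated errors the cross-covariances are all true-score covariance, so they carry over unchanged; only the diagonal terms shrink to ρᵢσᵢ².
True-score variance = [4.4²·0.85 + 7.6²·0.95 + 5.4²·0.66 + 14.9²·0.88 + 5.9²·0.80] + 391.72 = 313.79 + 391.72 = 705.511.
Reliability = 705.511 / 754.82 = 0.935.

0.935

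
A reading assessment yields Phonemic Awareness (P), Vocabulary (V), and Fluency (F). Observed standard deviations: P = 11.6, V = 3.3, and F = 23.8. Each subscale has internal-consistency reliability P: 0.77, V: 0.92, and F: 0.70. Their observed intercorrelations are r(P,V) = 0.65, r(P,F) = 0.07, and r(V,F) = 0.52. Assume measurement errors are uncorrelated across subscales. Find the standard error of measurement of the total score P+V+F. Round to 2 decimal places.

Var(total) = 711.89 + 170.097 = 881.987.
True-score variance = 510.138 + 170.097 = 680.235, so reliability = 0.7713.
Error variance = 881.987 − 680.235 = 201.752; SEM = √201.752 = 14.20.

14.20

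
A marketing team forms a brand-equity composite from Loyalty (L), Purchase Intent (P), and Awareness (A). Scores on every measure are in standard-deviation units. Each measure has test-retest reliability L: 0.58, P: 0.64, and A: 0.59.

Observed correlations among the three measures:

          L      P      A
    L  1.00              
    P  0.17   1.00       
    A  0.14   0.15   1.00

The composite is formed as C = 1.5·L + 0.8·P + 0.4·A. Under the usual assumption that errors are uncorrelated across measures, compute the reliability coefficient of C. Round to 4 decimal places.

Var(C) = 1.5² + 0.8² + 0.4² + 2·[1.2·0.17 + 0.6·0.14 + 0.32·0.15] = 3.05 + 0.672 = 3.722.
Because errors are independent across components, Cov(Tᵢ,Tⱼ) = Cov(Xᵢ,Xⱼ); the off-diagonal part of the true-score variance is the same as above.
True-score variance = [1.5²·0.58 + 0.8²·0.64 + 0.4²·0.59] + 0.672 = 1.809 + 0.672 = 2.481.
Reliability = 2.481 / 3.722 = 0.6666.

0.6666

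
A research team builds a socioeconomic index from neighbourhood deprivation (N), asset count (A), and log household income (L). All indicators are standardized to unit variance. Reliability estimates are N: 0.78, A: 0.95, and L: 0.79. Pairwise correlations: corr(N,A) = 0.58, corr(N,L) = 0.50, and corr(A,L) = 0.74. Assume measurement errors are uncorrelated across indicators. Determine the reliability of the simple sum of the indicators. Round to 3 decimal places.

0.928

Var(N+A+L) = 3 + 2·[0.58 + 0.50 + 0.74] = 3 + 3.64 = 6.64.
Under uncorrelated errors the observed covariances equal the true-score covariances, so only the own-variance terms attenuate.
True-score variance = [0.78 + 0.95 + 0.79] + 3.64 = 2.52 + 3.64 = 6.16.
Reliability = 6.16 / 6.64 = 0.928.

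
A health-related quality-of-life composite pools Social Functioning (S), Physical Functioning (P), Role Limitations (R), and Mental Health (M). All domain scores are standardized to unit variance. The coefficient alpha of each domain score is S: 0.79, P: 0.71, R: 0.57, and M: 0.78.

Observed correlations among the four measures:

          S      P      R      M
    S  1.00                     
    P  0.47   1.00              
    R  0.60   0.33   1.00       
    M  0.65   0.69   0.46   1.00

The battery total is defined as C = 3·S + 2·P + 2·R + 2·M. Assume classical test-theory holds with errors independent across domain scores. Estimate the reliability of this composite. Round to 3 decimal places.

0.894

Var(C) = 3² + 2² + 2² + 2² + 2·[6·0.47 + 6·0.60 + 6·0.65 + 4·0.33 + 4·0.69 + 4·0.46] = 21 + 32.48 = 53.48.
Because errors are independent across components, Cov(Tᵢ,Tⱼ) = Cov(Xᵢ,Xⱼ); the off-diagonal part of the true-score variance is the same as above.
True-score variance = [3²·0.79 + 2²·0.71 + 2²·0.57 + 2²·0.78] + 32.48 = 15.35 + 32.48 = 47.83.
Reliability = 47.83 / 53.48 = 0.894.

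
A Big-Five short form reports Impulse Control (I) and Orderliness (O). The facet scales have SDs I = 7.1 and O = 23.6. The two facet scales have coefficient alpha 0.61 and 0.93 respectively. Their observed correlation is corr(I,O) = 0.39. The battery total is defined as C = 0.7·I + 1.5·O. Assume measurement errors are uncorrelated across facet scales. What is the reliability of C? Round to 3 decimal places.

Var(C) = 0.7²·7.1² + 1.5²·23.6² + 2·[1.05·7.1·23.6·0.39] = 1277.86 + 137.232 = 1415.09.
Under uncorrelated errors the observed covariances equal the true-score covariances, so only the own-variance terms attenuate.
True-score variance = [0.7²·7.1²·0.61 + 1.5²·23.6²·0.93] + 137.232 = 1180.51 + 137.232 = 1317.74.
Reliability = 1317.74 / 1415.09 = 0.931.

0.931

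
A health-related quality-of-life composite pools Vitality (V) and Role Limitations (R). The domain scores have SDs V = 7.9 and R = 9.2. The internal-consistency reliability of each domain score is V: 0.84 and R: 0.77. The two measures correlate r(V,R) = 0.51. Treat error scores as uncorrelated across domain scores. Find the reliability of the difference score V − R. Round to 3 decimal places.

0.596

Var(V−R) = 7.9² + 9.2² − 2·7.9·9.2·0.51 = 147.05 − 74.1336 = 72.9164.
Because errors are independent across components, Cov(Tᵢ,Tⱼ) = Cov(Xᵢ,Xⱼ); the off-diagonal part of the true-score variance is the same as above.
True-score variance = [7.9²·0.84 + 9.2²·0.77] − 74.1336 = 117.597 − 74.1336 = 43.4636.
Reliability = 43.4636 / 72.9164 = 0.596.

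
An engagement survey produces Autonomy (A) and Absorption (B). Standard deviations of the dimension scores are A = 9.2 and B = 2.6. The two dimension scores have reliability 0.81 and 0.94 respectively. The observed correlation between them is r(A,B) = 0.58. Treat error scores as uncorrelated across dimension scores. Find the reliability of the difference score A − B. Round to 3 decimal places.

0.741

Var(A−B) = 9.2² + 2.6² − 2·9.2·2.6·0.58 = 91.4 − 27.7472 = 63.6528.
Under uncorrelated errors the observed covariances equal the true-score covariances, so only the own-variance terms attenuate.
True-score variance = [9.2²·0.81 + 2.6²·0.94] − 27.7472 = 74.9128 − 27.7472 = 47.1656.
Reliability = 47.1656 / 63.6528 = 0.741.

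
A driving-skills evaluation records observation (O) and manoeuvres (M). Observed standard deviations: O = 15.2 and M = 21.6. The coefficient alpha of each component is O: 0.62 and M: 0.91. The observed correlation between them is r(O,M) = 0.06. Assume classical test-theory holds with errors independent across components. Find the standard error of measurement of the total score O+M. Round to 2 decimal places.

Var(total) = 697.6 + 39.3984 = 736.998.
True-score variance = 567.814 + 39.3984 = 607.213, so reliability = 0.8239.
Error variance = 736.998 − 607.213 = 129.786; SEM = √129.786 = 11.39.

11.39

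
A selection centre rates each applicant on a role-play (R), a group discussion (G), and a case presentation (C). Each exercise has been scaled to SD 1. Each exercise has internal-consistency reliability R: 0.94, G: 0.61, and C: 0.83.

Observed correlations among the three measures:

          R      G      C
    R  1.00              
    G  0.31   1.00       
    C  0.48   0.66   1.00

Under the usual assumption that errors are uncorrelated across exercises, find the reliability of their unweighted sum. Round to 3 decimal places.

Var(R+G+C) = 3 + 2·[0.31 + 0.48 + 0.66] = 3 + 2.9 = 5.9.
Under uncorrelated errors the observed covariances equal the true-score covariances, so only the own-variance terms attenuate.
True-score variance = [0.94 + 0.61 + 0.83] + 2.9 = 2.38 + 2.9 = 5.28.
Reliability = 5.28 / 5.9 = 0.895.

0.895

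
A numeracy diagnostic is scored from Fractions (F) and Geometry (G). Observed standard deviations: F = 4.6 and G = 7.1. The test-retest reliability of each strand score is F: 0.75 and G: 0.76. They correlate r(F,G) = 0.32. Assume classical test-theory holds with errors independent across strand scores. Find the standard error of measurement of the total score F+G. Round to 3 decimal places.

4.170

Var(total) = 71.57 + 20.9024 = 92.4724.
True-score variance = 54.1816 + 20.9024 = 75.084, so reliability = 0.8120.
Error variance = 92.4724 − 75.084 = 17.3884; SEM = √17.3884 = 4.170.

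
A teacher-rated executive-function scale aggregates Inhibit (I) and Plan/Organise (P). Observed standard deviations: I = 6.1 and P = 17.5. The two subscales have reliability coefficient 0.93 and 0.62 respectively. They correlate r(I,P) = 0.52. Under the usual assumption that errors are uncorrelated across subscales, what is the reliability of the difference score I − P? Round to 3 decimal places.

0.488

Var(I−P) = 6.1² + 17.5² − 2·6.1·17.5·0.52 = 343.46 − 111.02 = 232.44.
With uncorrelated errors the cross-covariances are all true-score covariance, so they carry over unchanged; only the diagonal terms shrink to ρᵢσᵢ².
True-score variance = [6.1²·0.93 + 17.5²·0.62] − 111.02 = 224.48 − 111.02 = 113.46.
Reliability = 113.46 / 232.44 = 0.488.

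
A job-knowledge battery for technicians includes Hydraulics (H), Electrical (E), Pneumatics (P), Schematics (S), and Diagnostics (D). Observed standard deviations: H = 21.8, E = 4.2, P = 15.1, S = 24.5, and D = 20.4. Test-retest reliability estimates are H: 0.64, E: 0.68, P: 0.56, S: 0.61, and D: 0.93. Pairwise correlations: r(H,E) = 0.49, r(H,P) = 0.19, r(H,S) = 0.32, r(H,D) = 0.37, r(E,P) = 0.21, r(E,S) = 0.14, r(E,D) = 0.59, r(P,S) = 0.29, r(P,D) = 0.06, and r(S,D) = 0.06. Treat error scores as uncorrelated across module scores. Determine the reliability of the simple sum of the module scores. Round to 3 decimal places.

Var(H+E+P+S+D) = 21.8² + 4.2² + 15.1² + 24.5² + 20.4² + 2·[21.8·4.2·0.49 + 21.8·15.1·0.19 + 21.8·24.5·0.32 + 21.8·20.4·0.37 + 4.2·15.1·0.21 + 4.2·24.5·0.14 + 4.2·20.4·0.59 + 15.1·24.5·0.29 + 15.1·20.4·0.06 + 24.5·20.4·0.06] = 1737.3 + 1353.8 = 3091.1.
Under uncorrelated errors the observed covariances equal the true-score covariances, so only the own-variance terms attenuate.
True-score variance = [21.8²·0.64 + 4.2²·0.68 + 15.1²·0.56 + 24.5²·0.61 + 20.4²·0.93] + 1353.8 = 1197.02 + 1353.8 = 2550.81.
Reliability = 2550.81 / 3091.1 = 0.825.

0.825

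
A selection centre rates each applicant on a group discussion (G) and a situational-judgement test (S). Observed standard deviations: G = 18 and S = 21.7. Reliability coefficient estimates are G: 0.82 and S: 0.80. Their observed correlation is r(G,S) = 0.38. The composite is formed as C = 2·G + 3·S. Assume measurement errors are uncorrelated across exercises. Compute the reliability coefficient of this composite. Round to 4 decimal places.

Var(C) = 2²·18² + 3²·21.7² + 2·[6·18·21.7·0.38] = 5534.01 + 1781.14 = 7315.15.
With uncorrelated errors the cross-covariances are all true-score covariance, so they carry over unchanged; only the diagonal terms shrink to ρᵢσᵢ².
True-score variance = [2²·18²·0.82 + 3²·21.7²·0.80] + 1781.14 = 4453.13 + 1781.14 = 6234.26.
Reliability = 6234.26 / 7315.15 = 0.8522.

0.8522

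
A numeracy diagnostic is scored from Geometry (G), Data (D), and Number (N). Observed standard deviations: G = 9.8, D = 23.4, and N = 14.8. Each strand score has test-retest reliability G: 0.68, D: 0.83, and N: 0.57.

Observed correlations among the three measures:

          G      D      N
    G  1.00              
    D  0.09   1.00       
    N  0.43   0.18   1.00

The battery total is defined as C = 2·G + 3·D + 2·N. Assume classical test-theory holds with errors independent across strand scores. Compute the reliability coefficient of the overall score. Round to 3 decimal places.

0.826

Var(C) = 2²·9.8² + 3²·23.4² + 2²·14.8² + 2·[6·9.8·23.4·0.09 + 4·9.8·14.8·0.43 + 6·23.4·14.8·0.18] = 6188.36 + 1494.65 = 7683.01.
Under uncorrelated errors the observed covariances equal the true-score covariances, so only the own-variance terms attenuate.
True-score variance = [2²·9.8²·0.68 + 3²·23.4²·0.83 + 2²·14.8²·0.57] + 1494.65 = 4850.91 + 1494.65 = 6345.57.
Reliability = 6345.57 / 7683.01 = 0.826.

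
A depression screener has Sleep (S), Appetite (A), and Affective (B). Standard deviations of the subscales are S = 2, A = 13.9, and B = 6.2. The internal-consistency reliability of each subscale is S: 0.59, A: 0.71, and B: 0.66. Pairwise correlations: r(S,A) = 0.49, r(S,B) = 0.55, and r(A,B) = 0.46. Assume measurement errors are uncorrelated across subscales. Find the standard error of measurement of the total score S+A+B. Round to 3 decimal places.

Var(total) = 235.65 + 120.17 = 355.82.
True-score variance = 164.91 + 120.17 = 285.079, so reliability = 0.8012.
Error variance = 355.82 − 285.079 = 70.7405; SEM = √70.7405 = 8.411.

8.411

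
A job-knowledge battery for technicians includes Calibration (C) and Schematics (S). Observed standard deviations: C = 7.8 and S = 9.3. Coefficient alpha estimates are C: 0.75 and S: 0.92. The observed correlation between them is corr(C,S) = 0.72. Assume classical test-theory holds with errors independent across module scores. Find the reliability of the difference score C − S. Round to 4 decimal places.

0.4838

Var(C−S) = 7.8² + 9.3² − 2·7.8·9.3·0.72 = 147.33 − 104.458 = 42.8724.
Because errors are independent across components, Cov(Tᵢ,Tⱼ) = Cov(Xᵢ,Xⱼ); the off-diagonal part of the true-score variance is the same as above.
True-score variance = [7.8²·0.75 + 9.3²·0.92] − 104.458 = 125.201 − 104.458 = 20.7432.
Reliability = 20.7432 / 42.8724 = 0.4838.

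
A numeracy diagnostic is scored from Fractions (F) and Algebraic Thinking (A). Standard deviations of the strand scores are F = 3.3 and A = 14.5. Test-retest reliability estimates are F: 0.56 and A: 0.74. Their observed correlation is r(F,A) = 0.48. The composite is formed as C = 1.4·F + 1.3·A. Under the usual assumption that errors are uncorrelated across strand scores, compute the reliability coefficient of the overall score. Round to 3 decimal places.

0.779

Var(C) = 1.4²·3.3² + 1.3²·14.5² + 2·[1.82·3.3·14.5·0.48] = 376.667 + 83.6035 = 460.27.
With uncorrelated errors the cross-covariances are all true-score covariance, so they carry over unchanged; only the diagonal terms shrink to ρᵢσᵢ².
True-score variance = [1.4²·3.3²·0.56 + 1.3²·14.5²·0.74] + 83.6035 = 274.892 + 83.6035 = 358.495.
Reliability = 358.495 / 460.27 = 0.779.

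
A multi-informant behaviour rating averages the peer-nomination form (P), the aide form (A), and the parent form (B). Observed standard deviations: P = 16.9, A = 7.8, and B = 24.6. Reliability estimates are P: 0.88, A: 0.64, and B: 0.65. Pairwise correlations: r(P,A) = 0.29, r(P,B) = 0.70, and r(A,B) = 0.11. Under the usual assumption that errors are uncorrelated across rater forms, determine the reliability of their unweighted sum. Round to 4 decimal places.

Var(P+A+B) = 16.9² + 7.8² + 24.6² + 2·[16.9·7.8·0.29 + 16.9·24.6·0.70 + 7.8·24.6·0.11] = 951.61 + 700.705 = 1652.32.
Under uncorrelated errors the observed covariances equal the true-score covariances, so only the own-variance terms attenuate.
True-score variance = [16.9²·0.88 + 7.8²·0.64 + 24.6²·0.65] + 700.705 = 683.628 + 700.705 = 1384.33.
Reliability = 1384.33 / 1652.32 = 0.8378.

0.8378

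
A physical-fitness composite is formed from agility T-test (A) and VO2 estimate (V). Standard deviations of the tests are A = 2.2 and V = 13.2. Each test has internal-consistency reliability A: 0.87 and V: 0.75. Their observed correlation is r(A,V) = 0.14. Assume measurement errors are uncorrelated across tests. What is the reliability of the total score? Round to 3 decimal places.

0.764

Var(A+V) = 2.2² + 13.2² + 2·[2.2·13.2·0.14] = 179.08 + 8.1312 = 187.211.
Because errors are independent across components, Cov(Tᵢ,Tⱼ) = Cov(Xᵢ,Xⱼ); the off-diagonal part of the true-score variance is the same as above.
True-score variance = [2.2²·0.87 + 13.2²·0.75] + 8.1312 = 134.891 + 8.1312 = 143.022.
Reliability = 143.022 / 187.211 = 0.764.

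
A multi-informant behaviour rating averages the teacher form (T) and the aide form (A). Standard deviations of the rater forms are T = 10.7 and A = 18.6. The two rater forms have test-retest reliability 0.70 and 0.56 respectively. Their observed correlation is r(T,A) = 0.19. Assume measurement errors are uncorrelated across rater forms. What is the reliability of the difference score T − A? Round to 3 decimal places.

Var(T−A) = 10.7² + 18.6² − 2·10.7·18.6·0.19 = 460.45 − 75.6276 = 384.822.
Because errors are independent across components, Cov(Tᵢ,Tⱼ) = Cov(Xᵢ,Xⱼ); the off-diagonal part of the true-score variance is the same as above.
True-score variance = [10.7²·0.70 + 18.6²·0.56] − 75.6276 = 273.881 − 75.6276 = 198.253.
Reliability = 198.253 / 384.822 = 0.515.

0.515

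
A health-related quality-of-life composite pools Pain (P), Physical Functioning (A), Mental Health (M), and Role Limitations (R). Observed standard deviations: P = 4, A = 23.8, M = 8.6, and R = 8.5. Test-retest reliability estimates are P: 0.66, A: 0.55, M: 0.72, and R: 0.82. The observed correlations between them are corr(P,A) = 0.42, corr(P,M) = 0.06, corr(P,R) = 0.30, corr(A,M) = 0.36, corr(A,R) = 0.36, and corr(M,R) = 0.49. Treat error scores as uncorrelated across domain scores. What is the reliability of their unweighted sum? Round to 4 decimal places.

0.7545

Var(P+A+M+R) = 4² + 23.8² + 8.6² + 8.5² + 2·[4·23.8·0.42 + 4·8.6·0.06 + 4·8.5·0.30 + 23.8·8.6·0.36 + 23.8·8.5·0.36 + 8.6·8.5·0.49] = 728.65 + 469.16 = 1197.81.
Because errors are independent across components, Cov(Tᵢ,Tⱼ) = Cov(Xᵢ,Xⱼ); the off-diagonal part of the true-score variance is the same as above.
True-score variance = [4²·0.66 + 23.8²·0.55 + 8.6²·0.72 + 8.5²·0.82] + 469.16 = 434.598 + 469.16 = 903.758.
Reliability = 903.758 / 1197.81 = 0.7545.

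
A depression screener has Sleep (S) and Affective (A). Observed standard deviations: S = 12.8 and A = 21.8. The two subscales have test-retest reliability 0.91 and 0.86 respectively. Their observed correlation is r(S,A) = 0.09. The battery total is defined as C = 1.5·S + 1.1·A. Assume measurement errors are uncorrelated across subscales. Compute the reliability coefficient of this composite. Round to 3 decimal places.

Var(C) = 1.5²·12.8² + 1.1²·21.8² + 2·[1.65·12.8·21.8·0.09] = 943.68 + 82.8749 = 1026.56.
Under uncorrelated errors the observed covariances equal the true-score covariances, so only the own-variance terms attenuate.
True-score variance = [1.5²·12.8²·0.91 + 1.1²·21.8²·0.86] + 82.8749 = 829.997 + 82.8749 = 912.872.
Reliability = 912.872 / 1026.56 = 0.889.

0.889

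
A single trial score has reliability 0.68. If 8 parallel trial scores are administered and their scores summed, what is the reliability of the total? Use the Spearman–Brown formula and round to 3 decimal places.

ρ_k = kρ / (1 + (k−1)ρ) = 8·0.68 / (1 + 7·0.68) = 5.440 / 5.760 = 0.944.

0.944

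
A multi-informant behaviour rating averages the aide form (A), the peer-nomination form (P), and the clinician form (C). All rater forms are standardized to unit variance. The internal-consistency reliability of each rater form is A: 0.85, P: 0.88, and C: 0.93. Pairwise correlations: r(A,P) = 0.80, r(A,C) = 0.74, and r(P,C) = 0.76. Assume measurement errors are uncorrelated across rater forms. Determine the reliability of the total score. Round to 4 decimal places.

0.9553

Var(A+P+C) = 3 + 2·[0.80 + 0.74 + 0.76] = 3 + 4.6 = 7.6.
With uncorrelated errors the cross-covariances are all true-score covariance, so they carry over unchanged; only the diagonal terms shrink to ρᵢσᵢ².
True-score variance = [0.85 + 0.88 + 0.93] + 4.6 = 2.66 + 4.6 = 7.26.
Reliability = 7.26 / 7.6 = 0.9553.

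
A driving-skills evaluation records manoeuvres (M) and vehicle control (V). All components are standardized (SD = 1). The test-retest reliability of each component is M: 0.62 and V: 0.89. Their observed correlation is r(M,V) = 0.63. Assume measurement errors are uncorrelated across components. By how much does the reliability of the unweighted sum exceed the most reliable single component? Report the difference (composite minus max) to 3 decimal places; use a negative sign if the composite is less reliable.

Var(sum) = 2 + 1.26 = 3.26; true-score variance = 1.51 + 1.26 = 2.77; composite reliability = 0.8497.
Max component reliability = 0.8900.
Difference = 0.8497 − 0.8900 = -0.040.

-0.040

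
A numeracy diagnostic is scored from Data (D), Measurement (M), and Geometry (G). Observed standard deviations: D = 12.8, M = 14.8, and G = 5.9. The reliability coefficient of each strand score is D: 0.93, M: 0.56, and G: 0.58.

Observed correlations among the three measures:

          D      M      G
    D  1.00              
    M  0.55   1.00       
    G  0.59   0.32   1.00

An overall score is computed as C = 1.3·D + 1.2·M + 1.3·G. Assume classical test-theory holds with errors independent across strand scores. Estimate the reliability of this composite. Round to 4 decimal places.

Var(C) = 1.3²·12.8² + 1.2²·14.8² + 1.3²·5.9² + 2·[1.56·12.8·14.8·0.55 + 1.69·12.8·5.9·0.59 + 1.56·14.8·5.9·0.32] = 651.136 + 562.861 = 1214.
With uncorrelated errors the cross-covariances are all true-score covariance, so they carry over unchanged; only the diagonal terms shrink to ρᵢσᵢ².
True-score variance = [1.3²·12.8²·0.93 + 1.2²·14.8²·0.56 + 1.3²·5.9²·0.58] + 562.861 = 468.262 + 562.861 = 1031.12.
Reliability = 1031.12 / 1214 = 0.8494.

0.8494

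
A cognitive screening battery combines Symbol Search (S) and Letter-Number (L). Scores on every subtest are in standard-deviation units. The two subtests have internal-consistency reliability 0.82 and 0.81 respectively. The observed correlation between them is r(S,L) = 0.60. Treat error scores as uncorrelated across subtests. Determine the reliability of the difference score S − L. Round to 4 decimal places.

0.5375

Var(S−L) = 1 + 1 − 2·0.60 = 2 − 1.2 = 0.8.
Because errors are independent across components, Cov(Tᵢ,Tⱼ) = Cov(Xᵢ,Xⱼ); the off-diagonal part of the true-score variance is the same as above.
True-score variance = [0.82 + 0.81] − 1.2 = 1.63 − 1.2 = 0.43.
Reliability = 0.43 / 0.8 = 0.5375.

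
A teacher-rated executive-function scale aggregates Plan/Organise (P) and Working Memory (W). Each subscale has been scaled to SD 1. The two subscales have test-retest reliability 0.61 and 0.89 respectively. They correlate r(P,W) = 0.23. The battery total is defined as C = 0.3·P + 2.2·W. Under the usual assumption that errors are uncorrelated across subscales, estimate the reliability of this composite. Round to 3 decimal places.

0.892

Var(C) = 0.3² + 2.2² + 2·[0.66·0.23] = 4.93 + 0.3036 = 5.2336.
Because errors are independent across components, Cov(Tᵢ,Tⱼ) = Cov(Xᵢ,Xⱼ); the off-diagonal part of the true-score variance is the same as above.
True-score variance = [0.3²·0.61 + 2.2²·0.89] + 0.3036 = 4.3625 + 0.3036 = 4.6661.
Reliability = 4.6661 / 5.2336 = 0.892.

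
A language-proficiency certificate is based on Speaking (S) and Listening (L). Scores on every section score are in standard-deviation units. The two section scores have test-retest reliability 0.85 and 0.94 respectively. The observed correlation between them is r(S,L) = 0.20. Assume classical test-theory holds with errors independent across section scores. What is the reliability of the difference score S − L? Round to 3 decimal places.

Var(S−L) = 1 + 1 − 2·0.20 = 2 − 0.4 = 1.6.
With uncorrelated errors the cross-covariances are all true-score covariance, so they carry over unchanged; only the diagonal terms shrink to ρᵢσᵢ².
True-score variance = [0.85 + 0.94] − 0.4 = 1.79 − 0.4 = 1.39.
Reliability = 1.39 / 1.6 = 0.869.

0.869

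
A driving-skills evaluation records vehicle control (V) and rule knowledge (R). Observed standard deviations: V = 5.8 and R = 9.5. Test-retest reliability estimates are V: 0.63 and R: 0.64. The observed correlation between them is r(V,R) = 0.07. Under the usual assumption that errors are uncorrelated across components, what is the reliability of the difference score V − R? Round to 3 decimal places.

0.613

Var(V−R) = 5.8² + 9.5² − 2·5.8·9.5·0.07 = 123.89 − 7.714 = 116.176.
Under uncorrelated errors the observed covariances equal the true-score covariances, so only the own-variance terms attenuate.
True-score variance = [5.8²·0.63 + 9.5²·0.64] − 7.714 = 78.9532 − 7.714 = 71.2392.
Reliability = 71.2392 / 116.176 = 0.613.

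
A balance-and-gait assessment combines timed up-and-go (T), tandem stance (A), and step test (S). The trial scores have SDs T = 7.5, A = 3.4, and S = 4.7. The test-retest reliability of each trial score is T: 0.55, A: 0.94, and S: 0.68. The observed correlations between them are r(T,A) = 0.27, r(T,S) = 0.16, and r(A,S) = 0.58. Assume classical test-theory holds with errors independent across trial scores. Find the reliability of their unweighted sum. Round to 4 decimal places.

Var(T+A+S) = 7.5² + 3.4² + 4.7² + 2·[7.5·3.4·0.27 + 7.5·4.7·0.16 + 3.4·4.7·0.58] = 89.9 + 43.5868 = 133.487.
Under uncorrelated errors the observed covariances equal the true-score covariances, so only the own-variance terms attenuate.
True-score variance = [7.5²·0.55 + 3.4²·0.94 + 4.7²·0.68] + 43.5868 = 56.8251 + 43.5868 = 100.412.
Reliability = 100.412 / 133.487 = 0.7522.

0.7522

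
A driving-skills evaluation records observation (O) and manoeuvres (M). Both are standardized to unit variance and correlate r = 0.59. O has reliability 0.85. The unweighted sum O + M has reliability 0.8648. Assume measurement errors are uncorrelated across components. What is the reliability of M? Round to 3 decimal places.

0.720

Var(O+M) = 2 + 2·0.59 = 3.180.
True-score variance = ρ_O + ρ_M + 2·0.59, so 0.8648 = (0.85 + ρ_M + 1.18) / 3.180.
ρ_M = 0.8648·3.180 − 0.85 − 1.18 = 0.720.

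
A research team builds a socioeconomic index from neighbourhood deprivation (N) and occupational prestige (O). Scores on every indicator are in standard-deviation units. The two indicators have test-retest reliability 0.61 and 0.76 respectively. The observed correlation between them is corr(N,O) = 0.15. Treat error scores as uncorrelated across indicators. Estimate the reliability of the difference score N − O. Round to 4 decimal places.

0.6294

Var(N−O) = 1 + 1 − 2·0.15 = 2 − 0.3 = 1.7.
Under uncorrelated errors the observed covariances equal the true-score covariances, so only the own-variance terms attenuate.
True-score variance = [0.61 + 0.76] − 0.3 = 1.37 − 0.3 = 1.07.
Reliability = 1.07 / 1.7 = 0.6294.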